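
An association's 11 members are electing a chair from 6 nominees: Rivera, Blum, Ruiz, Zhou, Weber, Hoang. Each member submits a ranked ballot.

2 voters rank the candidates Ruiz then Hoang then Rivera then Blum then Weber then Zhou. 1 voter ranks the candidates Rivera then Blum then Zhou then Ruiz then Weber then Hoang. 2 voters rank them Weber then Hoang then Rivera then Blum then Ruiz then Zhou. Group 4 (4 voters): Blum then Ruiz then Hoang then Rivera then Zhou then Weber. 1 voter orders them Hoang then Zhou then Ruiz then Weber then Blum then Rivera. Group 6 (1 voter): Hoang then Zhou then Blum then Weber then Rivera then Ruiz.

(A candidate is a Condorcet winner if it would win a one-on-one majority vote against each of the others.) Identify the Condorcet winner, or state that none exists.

Head-to-head results (11 voters):
Rivera–Blum: Blum 6–5.
Rivera vs Ruiz: Ruiz, 7–4.
Rivera vs Zhou: Rivera, 9–2.
Rivera vs Weber: Rivera, 7–4.
Rivera vs Hoang: Hoang wins 10–1.
Blum–Ruiz: Blum 8–3.
Blum vs Zhou: Blum wins 9–2.
Blum vs Weber: Blum wins 8–3.
Blum vs Hoang: Hoang, 6–5.
Ruiz vs Zhou: Ruiz wins 8–3.
Ruiz vs Weber: Ruiz, 8–3.
Ruiz vs Hoang: Ruiz wins 7–4.
Zhou vs Weber: Zhou wins 7–4.
Zhou vs Hoang: Hoang, 10–1.
Weber vs Hoang: Hoang wins 8–3.
No candidate is unbeaten: Rivera loses to Blum; Blum loses to Hoang; Ruiz loses to Blum; Zhou loses to Rivera; Weber loses to Rivera; Hoang loses to Ruiz. In particular Blum > Ruiz > Hoang > Blum is a majority cycle — no Condorcet winner exists.

none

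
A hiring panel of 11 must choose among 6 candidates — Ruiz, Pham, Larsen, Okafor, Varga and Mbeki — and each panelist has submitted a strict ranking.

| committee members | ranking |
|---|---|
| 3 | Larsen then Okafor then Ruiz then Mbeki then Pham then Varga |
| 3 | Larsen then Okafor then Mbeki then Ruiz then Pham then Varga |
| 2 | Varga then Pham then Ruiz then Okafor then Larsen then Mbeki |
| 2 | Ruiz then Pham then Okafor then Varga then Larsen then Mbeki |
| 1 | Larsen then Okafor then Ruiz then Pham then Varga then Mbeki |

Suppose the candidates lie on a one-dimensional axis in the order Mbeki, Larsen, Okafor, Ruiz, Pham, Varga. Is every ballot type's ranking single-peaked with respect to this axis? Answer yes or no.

yes

Axis positions: Mbeki=1, Larsen=2, Okafor=3, Ruiz=4, Pham=5, Varga=6.
Ballot type 1 (peak Larsen at position 2): ranking walks positions 2-3-4-1-5-6, expanding outward from the peak — single-peaked.
Ballot type 2 (peak Larsen at position 2): ranking walks positions 2-3-1-4-5-6, expanding outward from the peak — single-peaked.
Ballot type 3 (peak Varga at position 6): ranking walks positions 6-5-4-3-2-1, expanding outward from the peak — single-peaked.
Ballot type 4 (peak Ruiz at position 4): ranking walks positions 4-5-3-6-2-1, expanding outward from the peak — single-peaked.
Ballot type 5 (peak Larsen at position 2): ranking walks positions 2-3-4-5-6-1, expanding outward from the peak — single-peaked.
Every ranking is single-peaked on this axis.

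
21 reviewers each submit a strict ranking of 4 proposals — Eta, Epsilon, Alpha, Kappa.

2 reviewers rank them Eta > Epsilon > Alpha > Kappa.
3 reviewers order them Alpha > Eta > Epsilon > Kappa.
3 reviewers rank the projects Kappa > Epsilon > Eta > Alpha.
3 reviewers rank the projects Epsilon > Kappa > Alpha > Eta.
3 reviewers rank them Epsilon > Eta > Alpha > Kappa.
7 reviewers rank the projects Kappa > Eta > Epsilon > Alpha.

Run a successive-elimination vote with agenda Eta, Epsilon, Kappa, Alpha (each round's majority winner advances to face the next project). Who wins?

Round 1: Eta vs Epsilon — 12–9, Eta advances.
Round 2: Eta vs Kappa — 8–13, Kappa advances.
Round 3: Kappa vs Alpha — 13–8, Kappa advances.
The agenda winner is Kappa.

Kappa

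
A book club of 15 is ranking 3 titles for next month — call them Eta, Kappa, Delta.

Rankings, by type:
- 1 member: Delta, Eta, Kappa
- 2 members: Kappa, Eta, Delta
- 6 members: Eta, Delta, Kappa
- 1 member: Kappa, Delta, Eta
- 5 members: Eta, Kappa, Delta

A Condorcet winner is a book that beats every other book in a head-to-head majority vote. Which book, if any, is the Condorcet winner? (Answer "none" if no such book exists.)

Pairwise majorities:
Eta vs Kappa: Eta preferred on 1+6+5 = 12 ballots; Eta wins 12–3.
Eta vs Delta: Eta is ranked higher on 2+6+5 = 13 ballots, Delta on 2. Eta wins 13–2.
Kappa vs Delta: 2+1+5 = 8 for Kappa, 7 for Delta — Kappa by 8–7.
Eta defeats every rival head-to-head and is the Condorcet winner.

Eta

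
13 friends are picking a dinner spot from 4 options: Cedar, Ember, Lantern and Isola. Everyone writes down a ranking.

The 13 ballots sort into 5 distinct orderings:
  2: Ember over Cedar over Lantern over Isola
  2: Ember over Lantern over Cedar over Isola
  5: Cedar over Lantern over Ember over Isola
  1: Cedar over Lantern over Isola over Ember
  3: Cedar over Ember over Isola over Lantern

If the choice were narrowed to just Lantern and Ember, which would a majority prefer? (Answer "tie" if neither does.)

Ballots ranking Lantern above Ember: 5 + 1 = 6.
Ballots ranking Ember above Lantern: 13 − 6 = 7.
Ember wins the head-to-head 7–6.

Ember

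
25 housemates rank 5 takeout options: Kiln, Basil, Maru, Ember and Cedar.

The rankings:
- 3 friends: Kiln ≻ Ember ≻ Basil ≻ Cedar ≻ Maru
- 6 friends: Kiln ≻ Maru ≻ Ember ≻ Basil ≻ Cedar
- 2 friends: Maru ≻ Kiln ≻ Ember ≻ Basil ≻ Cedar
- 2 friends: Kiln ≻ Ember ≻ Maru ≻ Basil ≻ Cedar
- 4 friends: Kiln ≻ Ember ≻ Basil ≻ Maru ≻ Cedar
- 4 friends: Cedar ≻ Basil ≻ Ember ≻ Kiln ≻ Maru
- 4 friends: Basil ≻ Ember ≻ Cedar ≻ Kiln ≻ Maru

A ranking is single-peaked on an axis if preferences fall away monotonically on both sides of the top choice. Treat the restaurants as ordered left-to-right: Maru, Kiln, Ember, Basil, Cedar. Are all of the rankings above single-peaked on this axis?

yes

Axis positions: Maru=1, Kiln=2, Ember=3, Basil=4, Cedar=5.
Type 1 (peak Kiln at position 2): ranking walks positions 2-3-4-5-1, expanding outward from the peak — single-peaked.
Type 2 (peak Kiln at position 2): ranking walks positions 2-1-3-4-5, expanding outward from the peak — single-peaked.
Type 3 (peak Maru at position 1): ranking walks positions 1-2-3-4-5, expanding outward from the peak — single-peaked.
Type 4 (peak Kiln at position 2): ranking walks positions 2-3-1-4-5, expanding outward from the peak — single-peaked.
Type 5 (peak Kiln at position 2): ranking walks positions 2-3-4-1-5, expanding outward from the peak — single-peaked.
Type 6 (peak Cedar at position 5): ranking walks positions 5-4-3-2-1, expanding outward from the peak — single-peaked.
Type 7 (peak Basil at position 4): ranking walks positions 4-3-5-2-1, expanding outward from the peak — single-peaked.
Every ranking is single-peaked on this axis.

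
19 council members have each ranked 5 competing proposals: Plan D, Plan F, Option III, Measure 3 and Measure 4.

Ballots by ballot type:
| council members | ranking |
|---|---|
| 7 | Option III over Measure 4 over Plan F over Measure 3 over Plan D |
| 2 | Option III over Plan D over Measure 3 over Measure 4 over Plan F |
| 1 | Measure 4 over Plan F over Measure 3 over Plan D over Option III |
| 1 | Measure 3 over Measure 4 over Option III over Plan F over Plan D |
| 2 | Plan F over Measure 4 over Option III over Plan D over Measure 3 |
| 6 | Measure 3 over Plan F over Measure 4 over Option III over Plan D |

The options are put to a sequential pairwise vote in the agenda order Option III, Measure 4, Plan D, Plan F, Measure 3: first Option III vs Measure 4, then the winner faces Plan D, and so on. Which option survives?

Round 1: Option III vs Measure 4 — 9–10, Measure 4 advances.
Round 2: Measure 4 vs Plan D — 17–2, Measure 4 advances.
Round 3: Measure 4 vs Plan F — 11–8, Measure 4 advances.
Round 4: Measure 4 vs Measure 3 — 10–9, Measure 4 advances.
Measure 4 survives the agenda.

Measure 4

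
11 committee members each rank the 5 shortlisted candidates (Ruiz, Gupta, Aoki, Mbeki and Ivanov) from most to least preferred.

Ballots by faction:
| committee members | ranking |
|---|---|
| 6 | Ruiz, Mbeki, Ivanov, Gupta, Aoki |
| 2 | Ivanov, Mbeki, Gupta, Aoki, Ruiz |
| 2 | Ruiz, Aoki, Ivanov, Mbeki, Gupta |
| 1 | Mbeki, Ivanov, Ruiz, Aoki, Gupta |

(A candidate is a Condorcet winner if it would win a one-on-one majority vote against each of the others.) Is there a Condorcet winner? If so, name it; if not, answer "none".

Ruiz

Pairwise majorities:
Ruiz vs Gupta: Ruiz wins 9–2.
Ruiz vs Aoki: Ruiz, 9–2.
Ruiz vs Mbeki: Ruiz, 8–3.
Ruiz–Ivanov: Ruiz 8–3.
Gupta vs Aoki: Gupta wins 8–3.
Gupta–Mbeki: Mbeki 11–0.
Gupta–Ivanov: Ivanov 11–0.
Aoki vs Mbeki: Mbeki wins 9–2.
Aoki–Ivanov: Ivanov 9–2.
Mbeki vs Ivanov: Mbeki, 7–4.
Ruiz wins every pairwise contest, so Ruiz is the Condorcet winner.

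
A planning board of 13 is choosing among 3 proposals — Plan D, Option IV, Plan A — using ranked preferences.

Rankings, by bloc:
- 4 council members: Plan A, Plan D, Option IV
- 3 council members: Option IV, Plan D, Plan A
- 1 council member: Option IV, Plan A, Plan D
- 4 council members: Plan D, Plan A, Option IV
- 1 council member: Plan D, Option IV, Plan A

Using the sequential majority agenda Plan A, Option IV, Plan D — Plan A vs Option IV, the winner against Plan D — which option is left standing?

Plan D

Round 1: Plan A vs Option IV — 8–5, Plan A advances.
Round 2: Plan A vs Plan D — 5–8, Plan D advances.
The agenda winner is Plan D.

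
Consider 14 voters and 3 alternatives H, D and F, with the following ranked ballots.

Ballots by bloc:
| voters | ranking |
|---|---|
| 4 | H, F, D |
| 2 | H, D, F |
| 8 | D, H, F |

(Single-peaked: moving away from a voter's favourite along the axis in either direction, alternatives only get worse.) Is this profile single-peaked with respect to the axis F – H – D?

Axis positions: F=1, H=2, D=3.
Bloc 1 (peak H at position 2): ranking walks positions 2-1-3, expanding outward from the peak — single-peaked.
Bloc 2 (peak H at position 2): ranking walks positions 2-3-1, expanding outward from the peak — single-peaked.
Bloc 3 (peak D at position 3): ranking walks positions 3-2-1, expanding outward from the peak — single-peaked.
Every ranking is single-peaked on this axis.

yes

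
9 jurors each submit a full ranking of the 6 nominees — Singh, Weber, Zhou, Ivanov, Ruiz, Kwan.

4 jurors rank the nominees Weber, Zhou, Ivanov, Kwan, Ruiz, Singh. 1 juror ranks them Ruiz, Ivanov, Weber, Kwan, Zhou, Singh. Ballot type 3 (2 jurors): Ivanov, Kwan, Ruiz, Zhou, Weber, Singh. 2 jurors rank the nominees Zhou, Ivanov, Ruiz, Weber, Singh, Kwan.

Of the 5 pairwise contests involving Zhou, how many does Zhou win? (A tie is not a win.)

Zhou against each rival (9 jurors):
Zhou–Singh: Zhou 9–0.
Zhou vs Weber: Zhou preferred on 2+2 = 4 ballots; Weber wins 5–4.
Zhou vs Ivanov: Zhou is ranked higher on 4+2 = 6 ballots, Ivanov on 3. Zhou wins 6–3.
Zhou–Ruiz: Zhou 6–3.
Zhou vs Kwan: Zhou, 6–3.
Zhou beats Singh, Ivanov, Ruiz, Kwan; loses to Weber — 4 pairwise wins.

4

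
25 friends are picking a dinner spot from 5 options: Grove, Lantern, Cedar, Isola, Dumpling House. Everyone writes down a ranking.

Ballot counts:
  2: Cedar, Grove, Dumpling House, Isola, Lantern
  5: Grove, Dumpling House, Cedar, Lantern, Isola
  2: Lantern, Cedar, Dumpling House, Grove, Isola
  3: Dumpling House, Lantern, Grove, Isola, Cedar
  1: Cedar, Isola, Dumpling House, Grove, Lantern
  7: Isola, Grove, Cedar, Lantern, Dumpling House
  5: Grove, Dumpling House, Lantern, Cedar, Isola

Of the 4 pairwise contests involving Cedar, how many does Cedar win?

2

Cedar against each rival (25 friends):
Cedar–Grove: Grove 20–5.
Cedar–Lantern: Cedar 15–10.
Cedar vs Isola: Cedar is ranked higher on 2+5+2+1+5 = 15 ballots, Isola on 10. Cedar wins 15–10.
Cedar vs Dumpling House: 2+2+1+7 = 12 for Cedar, 13 for Dumpling House — Dumpling House by 13–12.
Cedar beats Lantern, Isola; loses to Grove, Dumpling House — 2 pairwise wins.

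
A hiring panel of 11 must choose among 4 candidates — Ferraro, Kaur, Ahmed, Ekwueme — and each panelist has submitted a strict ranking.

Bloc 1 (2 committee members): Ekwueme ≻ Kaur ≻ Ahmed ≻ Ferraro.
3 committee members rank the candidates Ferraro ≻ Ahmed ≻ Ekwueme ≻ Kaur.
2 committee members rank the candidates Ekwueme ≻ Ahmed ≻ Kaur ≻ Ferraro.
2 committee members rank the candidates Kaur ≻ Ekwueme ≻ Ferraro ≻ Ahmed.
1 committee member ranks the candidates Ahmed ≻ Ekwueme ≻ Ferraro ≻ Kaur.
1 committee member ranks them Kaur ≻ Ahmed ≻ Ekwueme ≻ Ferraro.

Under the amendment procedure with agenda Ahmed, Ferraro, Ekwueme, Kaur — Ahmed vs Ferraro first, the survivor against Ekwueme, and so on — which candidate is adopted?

Ekwueme

Round 1: Ahmed vs Ferraro — 6–5, Ahmed advances.
Round 2: Ahmed vs Ekwueme — 5–6, Ekwueme advances.
Round 3: Ekwueme vs Kaur — 8–3, Ekwueme advances.
The agenda winner is Ekwueme.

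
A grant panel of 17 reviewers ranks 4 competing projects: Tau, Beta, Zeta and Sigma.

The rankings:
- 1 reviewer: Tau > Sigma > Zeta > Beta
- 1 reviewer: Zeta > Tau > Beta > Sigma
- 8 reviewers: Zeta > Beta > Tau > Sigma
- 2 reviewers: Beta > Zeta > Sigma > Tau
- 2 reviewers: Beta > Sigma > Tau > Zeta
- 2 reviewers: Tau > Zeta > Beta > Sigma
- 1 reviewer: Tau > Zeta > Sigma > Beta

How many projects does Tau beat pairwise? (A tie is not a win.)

1

Tau against each rival (17 reviewers):
Tau vs Beta: Beta wins 12–5.
Tau vs Zeta: Tau is ranked higher on 1+2+2+1 = 6 ballots, Zeta on 11. Zeta wins 11–6.
Tau vs Sigma: Tau wins 13–4.
Tau beats Sigma; loses to Beta, Zeta — 1 pairwise win.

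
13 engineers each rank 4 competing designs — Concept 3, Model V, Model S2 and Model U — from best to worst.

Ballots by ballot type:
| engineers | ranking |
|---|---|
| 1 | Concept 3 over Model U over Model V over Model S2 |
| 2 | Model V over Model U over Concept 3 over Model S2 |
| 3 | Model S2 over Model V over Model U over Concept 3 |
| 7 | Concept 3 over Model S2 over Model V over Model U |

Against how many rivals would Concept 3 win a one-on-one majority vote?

3

Concept 3 against each rival (13 engineers):
Concept 3 vs Model V: Concept 3 preferred on 1+7 = 8 ballots; Concept 3 wins 8–5.
Concept 3 vs Model S2: Concept 3 is ranked higher on 1+2+7 = 10 ballots, Model S2 on 3. Concept 3 wins 10–3.
Concept 3–Model U: Concept 3 8–5.
Concept 3 beats Model V, Model S2, Model U — 3 pairwise wins.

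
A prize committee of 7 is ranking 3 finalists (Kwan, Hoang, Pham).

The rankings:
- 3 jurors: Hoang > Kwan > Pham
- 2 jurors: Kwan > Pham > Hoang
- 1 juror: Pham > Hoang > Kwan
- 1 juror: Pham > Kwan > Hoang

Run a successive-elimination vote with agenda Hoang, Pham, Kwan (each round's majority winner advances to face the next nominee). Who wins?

Kwan

Round 1: Hoang vs Pham — 3–4, Pham advances.
Round 2: Pham vs Kwan — 2–5, Kwan advances.
Kwan survives the agenda.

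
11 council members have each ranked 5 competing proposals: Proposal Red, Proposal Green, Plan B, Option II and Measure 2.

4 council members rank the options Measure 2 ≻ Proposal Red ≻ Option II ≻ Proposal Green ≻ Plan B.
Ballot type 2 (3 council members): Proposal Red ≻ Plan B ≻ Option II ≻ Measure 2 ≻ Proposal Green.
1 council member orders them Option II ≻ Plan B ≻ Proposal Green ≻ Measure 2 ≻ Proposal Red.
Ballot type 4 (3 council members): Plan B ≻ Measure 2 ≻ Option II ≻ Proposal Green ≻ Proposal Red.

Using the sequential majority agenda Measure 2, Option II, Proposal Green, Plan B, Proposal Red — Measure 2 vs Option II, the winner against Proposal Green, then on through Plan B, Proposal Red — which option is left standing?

Round 1: Measure 2 vs Option II — 7–4, Measure 2 advances.
Round 2: Measure 2 vs Proposal Green — 10–1, Measure 2 advances.
Round 3: Measure 2 vs Plan B — 4–7, Plan B advances.
Round 4: Plan B vs Proposal Red — 4–7, Proposal Red advances.
Proposal Red survives the agenda.

Proposal Red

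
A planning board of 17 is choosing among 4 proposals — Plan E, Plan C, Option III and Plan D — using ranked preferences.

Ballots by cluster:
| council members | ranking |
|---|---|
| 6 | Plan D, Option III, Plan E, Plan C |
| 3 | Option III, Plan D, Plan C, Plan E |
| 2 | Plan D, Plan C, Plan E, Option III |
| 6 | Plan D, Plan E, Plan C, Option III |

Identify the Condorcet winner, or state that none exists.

Plan D

Pairwise majorities:
Plan E vs Plan C: Plan E, 12–5.
Plan E vs Option III: Option III, 9–8.
Plan E–Plan D: Plan D 17–0.
Plan C vs Option III: Option III, 9–8.
Plan C vs Plan D: Plan D wins 17–0.
Option III–Plan D: Plan D 14–3.
Only Plan D has no losses; Plan D is the Condorcet winner.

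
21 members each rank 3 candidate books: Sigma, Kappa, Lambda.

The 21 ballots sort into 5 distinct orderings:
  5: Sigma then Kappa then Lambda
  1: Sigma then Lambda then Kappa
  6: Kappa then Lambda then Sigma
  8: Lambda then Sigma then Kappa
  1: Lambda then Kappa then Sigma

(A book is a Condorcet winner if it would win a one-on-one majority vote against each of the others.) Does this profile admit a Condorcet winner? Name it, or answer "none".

Pairwise majorities:
Sigma vs Kappa: 14 to 7, Sigma.
Sigma vs Lambda: 6 to 15, Lambda.
Kappa vs Lambda: 5+6 = 11 for Kappa, 10 for Lambda — Kappa by 11–10.
Each book drops at least one matchup (Sigma loses to Lambda; Kappa loses to Sigma; Lambda loses to Kappa); the cycle Sigma → Kappa → Lambda → Sigma rules out a Condorcet winner.

none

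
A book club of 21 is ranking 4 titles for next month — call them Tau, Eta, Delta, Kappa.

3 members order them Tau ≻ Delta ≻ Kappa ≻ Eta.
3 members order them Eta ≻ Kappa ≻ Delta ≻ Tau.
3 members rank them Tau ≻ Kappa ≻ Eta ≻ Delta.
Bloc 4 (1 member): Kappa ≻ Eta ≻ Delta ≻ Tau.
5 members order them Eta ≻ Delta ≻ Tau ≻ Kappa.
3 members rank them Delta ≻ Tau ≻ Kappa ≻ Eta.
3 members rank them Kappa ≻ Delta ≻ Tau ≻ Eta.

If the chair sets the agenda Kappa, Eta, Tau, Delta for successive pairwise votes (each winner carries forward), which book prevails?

Round 1: Kappa vs Eta — 13–8, Kappa advances.
Round 2: Kappa vs Tau — 7–14, Tau advances.
Round 3: Tau vs Delta — 6–15, Delta advances.
The agenda winner is Delta.

Delta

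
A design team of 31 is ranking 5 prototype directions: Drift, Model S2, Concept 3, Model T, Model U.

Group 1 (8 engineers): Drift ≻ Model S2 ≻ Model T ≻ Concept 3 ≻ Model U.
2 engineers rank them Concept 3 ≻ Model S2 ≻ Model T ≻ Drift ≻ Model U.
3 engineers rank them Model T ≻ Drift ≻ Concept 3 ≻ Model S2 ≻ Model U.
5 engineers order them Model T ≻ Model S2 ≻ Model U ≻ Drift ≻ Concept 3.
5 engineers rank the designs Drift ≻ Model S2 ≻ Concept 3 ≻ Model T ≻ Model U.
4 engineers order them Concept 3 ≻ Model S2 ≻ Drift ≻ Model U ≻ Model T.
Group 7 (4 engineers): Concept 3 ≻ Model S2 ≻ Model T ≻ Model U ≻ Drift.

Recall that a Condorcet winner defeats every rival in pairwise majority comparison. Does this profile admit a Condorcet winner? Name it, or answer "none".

Drift

Pairwise majorities:
Drift vs Model S2: 16 to 15, Drift.
Drift vs Concept 3: 8+3+5+5 = 21 for Drift, 10 for Concept 3 — Drift by 21–10.
Drift vs Model T: Drift preferred on 8+5+4 = 17 ballots; Drift wins 17–14.
Drift vs Model U: 22 to 9, Drift.
Model S2 vs Concept 3: 8+5+5 = 18 for Model S2, 13 for Concept 3 — Model S2 by 18–13.
Model S2 vs Model T: Model S2 is ranked higher on 8+2+5+4+4 = 23 ballots, Model T on 8. Model S2 wins 23–8.
Model S2 vs Model U: 31 for Model S2, 0 for Model U — Model S2 by 31–0.
Concept 3 vs Model T: Concept 3 is ranked higher on 2+5+4+4 = 15 ballots, Model T on 16. Model T wins 16–15.
Concept 3 vs Model U: Concept 3 preferred on 8+2+3+5+4+4 = 26 ballots; Concept 3 wins 26–5.
Model T vs Model U: 27 to 4, Model T.
Drift defeats every rival head-to-head and is the Condorcet winner.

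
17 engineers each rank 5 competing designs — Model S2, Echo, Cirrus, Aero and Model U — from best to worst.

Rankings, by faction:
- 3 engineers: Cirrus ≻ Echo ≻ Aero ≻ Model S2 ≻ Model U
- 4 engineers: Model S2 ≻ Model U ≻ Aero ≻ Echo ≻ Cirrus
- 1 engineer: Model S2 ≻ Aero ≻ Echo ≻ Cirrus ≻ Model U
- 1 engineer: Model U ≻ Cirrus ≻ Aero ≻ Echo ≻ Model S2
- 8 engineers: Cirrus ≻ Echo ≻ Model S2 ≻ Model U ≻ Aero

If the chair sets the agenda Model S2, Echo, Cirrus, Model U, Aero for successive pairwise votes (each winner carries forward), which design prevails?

Round 1: Model S2 vs Echo — 5–12, Echo advances.
Round 2: Echo vs Cirrus — 5–12, Cirrus advances.
Round 3: Cirrus vs Model U — 12–5, Cirrus advances.
Round 4: Cirrus vs Aero — 12–5, Cirrus advances.
Cirrus survives the agenda.

Cirrus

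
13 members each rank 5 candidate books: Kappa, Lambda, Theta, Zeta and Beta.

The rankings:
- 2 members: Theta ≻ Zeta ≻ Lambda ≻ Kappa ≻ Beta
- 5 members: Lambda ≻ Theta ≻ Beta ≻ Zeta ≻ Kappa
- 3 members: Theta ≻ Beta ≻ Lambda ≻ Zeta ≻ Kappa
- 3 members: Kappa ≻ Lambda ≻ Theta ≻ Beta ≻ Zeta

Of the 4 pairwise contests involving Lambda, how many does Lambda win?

Lambda against each rival (13 members):
Lambda vs Kappa: Lambda preferred on 2+5+3 = 10 ballots; Lambda wins 10–3.
Lambda vs Theta: 5+3 = 8 for Lambda, 5 for Theta — Lambda by 8–5.
Lambda vs Zeta: Lambda, 11–2.
Lambda vs Beta: Lambda, 10–3.
Lambda beats Kappa, Theta, Zeta, Beta — 4 pairwise wins.

4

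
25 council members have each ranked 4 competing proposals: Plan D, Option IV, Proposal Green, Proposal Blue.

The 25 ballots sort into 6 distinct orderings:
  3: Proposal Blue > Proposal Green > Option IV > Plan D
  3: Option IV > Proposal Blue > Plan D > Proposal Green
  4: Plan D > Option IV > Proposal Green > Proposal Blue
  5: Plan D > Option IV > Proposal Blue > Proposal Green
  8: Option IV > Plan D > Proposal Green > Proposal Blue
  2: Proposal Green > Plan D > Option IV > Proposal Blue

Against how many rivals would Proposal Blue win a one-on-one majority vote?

Proposal Blue against each rival (25 council members):
Proposal Blue vs Plan D: Plan D wins 19–6.
Proposal Blue vs Option IV: Proposal Blue is ranked higher on 3 ballots, Option IV on 22. Option IV wins 22–3.
Proposal Blue–Proposal Green: Proposal Green 14–11.
Proposal Blue beats no one; loses to Plan D, Option IV, Proposal Green — 0 pairwise wins.

0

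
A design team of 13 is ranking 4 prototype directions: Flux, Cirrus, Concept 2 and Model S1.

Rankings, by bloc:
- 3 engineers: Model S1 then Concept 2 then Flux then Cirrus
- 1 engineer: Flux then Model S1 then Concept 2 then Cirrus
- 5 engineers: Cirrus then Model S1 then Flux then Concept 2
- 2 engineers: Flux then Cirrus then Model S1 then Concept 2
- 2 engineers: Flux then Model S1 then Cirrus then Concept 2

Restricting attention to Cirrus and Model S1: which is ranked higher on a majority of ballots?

Cirrus

Ballots ranking Cirrus above Model S1: 5 + 2 = 7.
Ballots ranking Model S1 above Cirrus: 13 − 7 = 6.
Cirrus wins the head-to-head 7–6.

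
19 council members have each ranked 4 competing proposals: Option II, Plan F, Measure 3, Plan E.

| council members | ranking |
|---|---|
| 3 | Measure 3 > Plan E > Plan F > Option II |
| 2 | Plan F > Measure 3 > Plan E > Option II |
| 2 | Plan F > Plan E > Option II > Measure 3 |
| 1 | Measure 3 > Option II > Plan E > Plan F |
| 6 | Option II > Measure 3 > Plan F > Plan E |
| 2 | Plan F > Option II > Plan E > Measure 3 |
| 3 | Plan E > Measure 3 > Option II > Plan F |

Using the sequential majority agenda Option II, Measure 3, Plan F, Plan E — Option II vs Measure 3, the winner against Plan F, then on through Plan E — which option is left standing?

Round 1: Option II vs Measure 3 — 10–9, Option II advances.
Round 2: Option II vs Plan F — 10–9, Option II advances.
Round 3: Option II vs Plan E — 9–10, Plan E advances.
The agenda winner is Plan E.

Plan E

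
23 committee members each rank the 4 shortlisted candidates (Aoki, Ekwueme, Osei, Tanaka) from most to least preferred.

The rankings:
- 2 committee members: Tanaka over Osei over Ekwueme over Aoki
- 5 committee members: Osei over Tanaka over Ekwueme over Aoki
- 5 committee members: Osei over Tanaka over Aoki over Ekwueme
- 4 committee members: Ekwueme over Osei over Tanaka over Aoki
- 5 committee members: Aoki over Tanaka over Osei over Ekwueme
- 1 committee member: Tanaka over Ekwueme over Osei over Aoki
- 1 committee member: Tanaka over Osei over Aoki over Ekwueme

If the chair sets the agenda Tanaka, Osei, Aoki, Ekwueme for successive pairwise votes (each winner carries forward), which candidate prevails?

Osei

Round 1: Tanaka vs Osei — 9–14, Osei advances.
Round 2: Osei vs Aoki — 18–5, Osei advances.
Round 3: Osei vs Ekwueme — 18–5, Osei advances.
Osei survives the agenda.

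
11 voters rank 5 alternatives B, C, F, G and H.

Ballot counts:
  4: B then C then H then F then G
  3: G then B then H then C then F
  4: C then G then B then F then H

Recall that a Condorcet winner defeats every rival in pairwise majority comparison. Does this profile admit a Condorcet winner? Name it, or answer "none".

Check each pair by majority over 11 ballots:
B–C: B 7–4.
B vs F: B, 11–0.
B vs G: 4 to 7, G.
B vs H: B, 11–0.
C–F: C 11–0.
C–G: C 8–3.
C vs H: C, 8–3.
F vs G: F preferred on 4 ballots; G wins 7–4.
F vs H: F preferred on 4 ballots; H wins 7–4.
G vs H: 3+4 = 7 for G, 4 for H — G by 7–4.
Each alternative drops at least one matchup (B loses to G; C loses to B; F loses to B; G loses to C; H loses to B); the cycle B → C → G → B rules out a Condorcet winner.

none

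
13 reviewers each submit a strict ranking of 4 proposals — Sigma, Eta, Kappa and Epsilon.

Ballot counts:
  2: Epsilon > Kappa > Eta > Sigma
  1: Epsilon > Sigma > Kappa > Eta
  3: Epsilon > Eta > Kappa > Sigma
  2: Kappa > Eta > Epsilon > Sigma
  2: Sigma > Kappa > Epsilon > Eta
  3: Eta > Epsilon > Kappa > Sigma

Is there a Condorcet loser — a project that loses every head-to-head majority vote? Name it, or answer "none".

Sigma

Head-to-head results (13 reviewers):
Sigma vs Eta: Sigma is ranked higher on 1+2 = 3 ballots, Eta on 10. Eta wins 10–3.
Sigma vs Kappa: 1+2 = 3 for Sigma, 10 for Kappa — Kappa by 10–3.
Sigma vs Epsilon: Epsilon wins 11–2.
Eta vs Kappa: Kappa wins 7–6.
Eta vs Epsilon: Eta is ranked higher on 2+3 = 5 ballots, Epsilon on 8. Epsilon wins 8–5.
Kappa vs Epsilon: 2+2 = 4 for Kappa, 9 for Epsilon — Epsilon by 9–4.
Sigma is beaten in every head-to-head and is the Condorcet loser.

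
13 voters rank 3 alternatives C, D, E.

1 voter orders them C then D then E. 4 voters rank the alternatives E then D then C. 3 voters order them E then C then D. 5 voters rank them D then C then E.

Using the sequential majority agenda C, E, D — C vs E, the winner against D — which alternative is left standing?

Round 1: C vs E — 6–7, E advances.
Round 2: E vs D — 7–6, E advances.
The agenda winner is E.

E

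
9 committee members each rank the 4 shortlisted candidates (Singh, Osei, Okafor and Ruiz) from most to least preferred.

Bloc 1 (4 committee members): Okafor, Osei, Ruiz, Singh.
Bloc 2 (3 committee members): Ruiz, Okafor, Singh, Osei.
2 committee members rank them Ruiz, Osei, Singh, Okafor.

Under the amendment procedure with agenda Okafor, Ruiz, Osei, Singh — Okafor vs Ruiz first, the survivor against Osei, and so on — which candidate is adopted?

Round 1: Okafor vs Ruiz — 4–5, Ruiz advances.
Round 2: Ruiz vs Osei — 5–4, Ruiz advances.
Round 3: Ruiz vs Singh — 9–0, Ruiz advances.
Ruiz survives the agenda.

Ruiz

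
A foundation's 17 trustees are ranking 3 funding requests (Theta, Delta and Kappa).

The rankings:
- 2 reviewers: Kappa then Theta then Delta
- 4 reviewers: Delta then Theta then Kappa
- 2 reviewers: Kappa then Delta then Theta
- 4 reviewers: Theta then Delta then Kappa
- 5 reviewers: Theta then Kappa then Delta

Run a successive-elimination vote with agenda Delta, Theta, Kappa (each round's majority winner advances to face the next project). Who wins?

Theta

Round 1: Delta vs Theta — 6–11, Theta advances.
Round 2: Theta vs Kappa — 13–4, Theta advances.
The agenda winner is Theta.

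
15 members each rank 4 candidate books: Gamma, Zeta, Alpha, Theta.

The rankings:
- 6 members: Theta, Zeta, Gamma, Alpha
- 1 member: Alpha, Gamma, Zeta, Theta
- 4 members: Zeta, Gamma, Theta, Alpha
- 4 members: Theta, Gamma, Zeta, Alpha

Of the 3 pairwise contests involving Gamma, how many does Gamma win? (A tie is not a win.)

1

Gamma against each rival (15 members):
Gamma–Zeta: Zeta 10–5.
Gamma–Alpha: Gamma 14–1.
Gamma vs Theta: 5 to 10, Theta.
Gamma beats Alpha; loses to Zeta, Theta — 1 pairwise win.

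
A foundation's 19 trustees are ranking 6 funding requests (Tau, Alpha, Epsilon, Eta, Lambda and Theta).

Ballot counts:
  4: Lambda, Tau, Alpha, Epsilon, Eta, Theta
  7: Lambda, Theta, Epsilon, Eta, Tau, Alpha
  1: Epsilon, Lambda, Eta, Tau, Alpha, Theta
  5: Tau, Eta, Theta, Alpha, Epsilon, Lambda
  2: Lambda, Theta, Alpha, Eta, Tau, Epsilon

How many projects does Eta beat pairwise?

Eta against each rival (19 reviewers):
Eta vs Tau: Eta wins 10–9.
Eta vs Alpha: 13 to 6, Eta.
Eta vs Epsilon: 7 to 12, Epsilon.
Eta vs Lambda: Lambda, 14–5.
Eta vs Theta: Eta, 10–9.
Eta beats Tau, Alpha, Theta; loses to Epsilon, Lambda — 3 pairwise wins.

3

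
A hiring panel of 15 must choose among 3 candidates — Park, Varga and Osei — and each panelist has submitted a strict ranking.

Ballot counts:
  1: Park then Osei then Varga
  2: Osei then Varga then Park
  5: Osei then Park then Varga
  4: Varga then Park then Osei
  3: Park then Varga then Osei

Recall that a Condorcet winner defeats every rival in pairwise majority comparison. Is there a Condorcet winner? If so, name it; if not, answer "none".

Check each pair by majority over 15 ballots:
Park–Varga: Park 9–6.
Park vs Osei: Park wins 8–7.
Varga vs Osei: Osei wins 8–7.
Park wins every pairwise contest, so Park is the Condorcet winner.

Park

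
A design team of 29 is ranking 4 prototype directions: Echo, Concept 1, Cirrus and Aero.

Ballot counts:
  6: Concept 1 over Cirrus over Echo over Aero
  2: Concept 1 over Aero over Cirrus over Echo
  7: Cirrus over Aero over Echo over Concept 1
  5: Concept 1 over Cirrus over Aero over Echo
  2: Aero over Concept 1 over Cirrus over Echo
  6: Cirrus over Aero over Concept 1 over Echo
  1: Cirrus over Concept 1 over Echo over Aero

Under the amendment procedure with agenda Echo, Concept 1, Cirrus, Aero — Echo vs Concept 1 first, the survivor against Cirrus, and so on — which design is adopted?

Round 1: Echo vs Concept 1 — 7–22, Concept 1 advances.
Round 2: Concept 1 vs Cirrus — 15–14, Concept 1 advances.
Round 3: Concept 1 vs Aero — 14–15, Aero advances.
Aero survives the agenda.

Aero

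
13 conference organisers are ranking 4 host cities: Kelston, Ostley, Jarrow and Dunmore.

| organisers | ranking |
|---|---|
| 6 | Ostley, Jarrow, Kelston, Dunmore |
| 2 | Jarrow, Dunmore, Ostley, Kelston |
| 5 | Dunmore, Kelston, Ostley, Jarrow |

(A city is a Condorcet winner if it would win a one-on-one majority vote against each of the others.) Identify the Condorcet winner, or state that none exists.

Pairwise majorities:
Kelston vs Ostley: Ostley wins 8–5.
Kelston vs Jarrow: Jarrow wins 8–5.
Kelston–Dunmore: Dunmore 7–6.
Ostley vs Jarrow: Ostley, 11–2.
Ostley vs Dunmore: Dunmore wins 7–6.
Jarrow–Dunmore: Jarrow 8–5.
Every city loses at least once (Kelston loses to Ostley; Ostley loses to Dunmore; Jarrow loses to Ostley; Dunmore loses to Jarrow). The majority relation contains the cycle Ostley → Jarrow → Dunmore → Ostley, so there is no Condorcet winner.

none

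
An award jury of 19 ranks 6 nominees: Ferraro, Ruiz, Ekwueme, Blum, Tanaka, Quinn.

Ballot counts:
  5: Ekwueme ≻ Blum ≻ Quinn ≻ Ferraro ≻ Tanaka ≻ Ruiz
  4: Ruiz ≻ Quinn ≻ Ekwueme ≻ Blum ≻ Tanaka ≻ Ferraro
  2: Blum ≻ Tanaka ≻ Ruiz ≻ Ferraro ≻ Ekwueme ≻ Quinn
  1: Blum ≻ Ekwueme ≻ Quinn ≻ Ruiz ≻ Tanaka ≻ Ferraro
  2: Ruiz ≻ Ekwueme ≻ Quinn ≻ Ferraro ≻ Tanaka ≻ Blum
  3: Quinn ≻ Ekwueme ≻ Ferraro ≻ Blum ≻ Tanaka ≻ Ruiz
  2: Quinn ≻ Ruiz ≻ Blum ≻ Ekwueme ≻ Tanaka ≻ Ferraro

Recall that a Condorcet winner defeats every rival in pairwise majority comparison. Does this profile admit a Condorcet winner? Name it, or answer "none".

none

Pairwise majorities:
Ferraro vs Ruiz: Ferraro preferred on 5+3 = 8 ballots; Ruiz wins 11–8.
Ferraro vs Ekwueme: 2 for Ferraro, 17 for Ekwueme — Ekwueme by 17–2.
Ferraro vs Blum: 2+3 = 5 for Ferraro, 14 for Blum — Blum by 14–5.
Ferraro vs Tanaka: Ferraro is ranked higher on 5+2+3 = 10 ballots, Tanaka on 9. Ferraro wins 10–9.
Ferraro vs Quinn: 2 to 17, Quinn.
Ruiz vs Ekwueme: Ruiz is ranked higher on 4+2+2+2 = 10 ballots, Ekwueme on 9. Ruiz wins 10–9.
Ruiz vs Blum: Ruiz is ranked higher on 4+2+2 = 8 ballots, Blum on 11. Blum wins 11–8.
Ruiz vs Tanaka: 4+1+2+2 = 9 for Ruiz, 10 for Tanaka — Tanaka by 10–9.
Ruiz vs Quinn: Ruiz preferred on 4+2+2 = 8 ballots; Quinn wins 11–8.
Ekwueme vs Blum: Ekwueme is ranked higher on 5+4+2+3 = 14 ballots, Blum on 5. Ekwueme wins 14–5.
Ekwueme vs Tanaka: 5+4+1+2+3+2 = 17 for Ekwueme, 2 for Tanaka — Ekwueme by 17–2.
Ekwueme vs Quinn: Ekwueme is ranked higher on 5+2+1+2 = 10 ballots, Quinn on 9. Ekwueme wins 10–9.
Blum vs Tanaka: 5+4+2+1+3+2 = 17 for Blum, 2 for Tanaka — Blum by 17–2.
Blum vs Quinn: 5+2+1 = 8 for Blum, 11 for Quinn — Quinn by 11–8.
Tanaka vs Quinn: Tanaka preferred on 2 ballots; Quinn wins 17–2.
No nominee is unbeaten: Ferraro loses to Ruiz; Ruiz loses to Blum; Ekwueme loses to Ruiz; Blum loses to Ekwueme; Tanaka loses to Ferraro; Quinn loses to Ekwueme. In particular Ferraro → Tanaka → Ruiz → Ferraro is a majority cycle — no Condorcet winner exists.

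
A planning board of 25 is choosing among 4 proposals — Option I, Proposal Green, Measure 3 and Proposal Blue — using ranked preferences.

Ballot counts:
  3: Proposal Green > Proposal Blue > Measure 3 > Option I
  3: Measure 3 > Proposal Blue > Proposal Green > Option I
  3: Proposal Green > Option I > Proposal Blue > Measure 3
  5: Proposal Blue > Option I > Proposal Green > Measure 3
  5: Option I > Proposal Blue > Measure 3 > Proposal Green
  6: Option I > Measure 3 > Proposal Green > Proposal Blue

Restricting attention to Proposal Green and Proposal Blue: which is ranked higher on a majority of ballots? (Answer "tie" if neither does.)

Proposal Blue

Ballots ranking Proposal Green above Proposal Blue: 3 + 3 + 6 = 12.
Ballots ranking Proposal Blue above Proposal Green: 25 − 12 = 13.
Proposal Blue wins the head-to-head 13–12.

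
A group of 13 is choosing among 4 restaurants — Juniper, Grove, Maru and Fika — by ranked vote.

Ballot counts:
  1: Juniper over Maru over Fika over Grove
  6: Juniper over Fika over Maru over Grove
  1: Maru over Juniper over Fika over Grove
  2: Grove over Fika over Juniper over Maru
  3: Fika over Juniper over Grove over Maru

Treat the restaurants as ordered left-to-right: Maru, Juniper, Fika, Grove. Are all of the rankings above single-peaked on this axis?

yes

Axis positions: Maru=1, Juniper=2, Fika=3, Grove=4.
Cluster 1 (peak Juniper at position 2): ranking walks positions 2-1-3-4, expanding outward from the peak — single-peaked.
Cluster 2 (peak Juniper at position 2): ranking walks positions 2-3-1-4, expanding outward from the peak — single-peaked.
Cluster 3 (peak Maru at position 1): ranking walks positions 1-2-3-4, expanding outward from the peak — single-peaked.
Cluster 4 (peak Grove at position 4): ranking walks positions 4-3-2-1, expanding outward from the peak — single-peaked.
Cluster 5 (peak Fika at position 3): ranking walks positions 3-2-4-1, expanding outward from the peak — single-peaked.
Every ranking is single-peaked on this axis.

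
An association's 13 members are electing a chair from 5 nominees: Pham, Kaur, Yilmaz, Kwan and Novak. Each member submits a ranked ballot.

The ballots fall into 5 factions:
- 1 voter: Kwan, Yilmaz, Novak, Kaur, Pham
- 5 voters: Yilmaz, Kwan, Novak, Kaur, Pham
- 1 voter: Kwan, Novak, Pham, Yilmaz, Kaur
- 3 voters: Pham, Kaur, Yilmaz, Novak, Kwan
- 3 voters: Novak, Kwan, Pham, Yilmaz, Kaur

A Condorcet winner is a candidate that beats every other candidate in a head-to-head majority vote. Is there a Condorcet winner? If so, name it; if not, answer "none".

Head-to-head results (13 voters):
Pham vs Kaur: Pham wins 7–6.
Pham vs Yilmaz: Pham wins 7–6.
Pham vs Kwan: Kwan wins 10–3.
Pham vs Novak: Novak, 10–3.
Kaur vs Yilmaz: Yilmaz wins 10–3.
Kaur vs Kwan: Kwan, 10–3.
Kaur vs Novak: Novak, 10–3.
Yilmaz vs Kwan: Yilmaz wins 8–5.
Yilmaz vs Novak: Yilmaz wins 9–4.
Kwan–Novak: Kwan 7–6.
No candidate is unbeaten: Pham loses to Kwan; Kaur loses to Pham; Yilmaz loses to Pham; Kwan loses to Yilmaz; Novak loses to Yilmaz. In particular Pham beats Yilmaz beats Kwan beats Pham is a majority cycle — no Condorcet winner exists.

none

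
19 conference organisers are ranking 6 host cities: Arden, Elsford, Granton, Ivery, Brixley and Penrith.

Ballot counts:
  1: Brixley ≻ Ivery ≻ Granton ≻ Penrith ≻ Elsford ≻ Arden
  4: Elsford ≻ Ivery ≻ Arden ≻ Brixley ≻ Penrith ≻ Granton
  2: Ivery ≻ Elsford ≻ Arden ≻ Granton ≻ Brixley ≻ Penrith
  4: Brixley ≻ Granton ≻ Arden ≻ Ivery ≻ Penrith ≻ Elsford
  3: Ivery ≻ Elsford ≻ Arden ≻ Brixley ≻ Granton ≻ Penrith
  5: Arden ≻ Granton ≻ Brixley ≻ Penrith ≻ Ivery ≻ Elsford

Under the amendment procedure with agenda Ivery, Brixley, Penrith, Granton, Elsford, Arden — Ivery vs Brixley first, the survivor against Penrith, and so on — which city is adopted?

Round 1: Ivery vs Brixley — 9–10, Brixley advances.
Round 2: Brixley vs Penrith — 19–0, Brixley advances.
Round 3: Brixley vs Granton — 12–7, Brixley advances.
Round 4: Brixley vs Elsford — 10–9, Brixley advances.
Round 5: Brixley vs Arden — 5–14, Arden advances.
Arden survives the agenda.

Arden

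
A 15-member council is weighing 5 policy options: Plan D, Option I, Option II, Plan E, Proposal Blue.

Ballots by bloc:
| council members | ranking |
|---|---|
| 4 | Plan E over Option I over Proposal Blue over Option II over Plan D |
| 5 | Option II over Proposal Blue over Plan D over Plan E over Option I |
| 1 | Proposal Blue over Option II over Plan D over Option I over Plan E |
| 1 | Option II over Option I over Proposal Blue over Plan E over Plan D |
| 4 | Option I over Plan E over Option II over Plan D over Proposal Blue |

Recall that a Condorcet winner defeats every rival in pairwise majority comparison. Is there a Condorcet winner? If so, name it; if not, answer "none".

Plan E

Pairwise majorities:
Plan D–Option I: Option I 9–6.
Plan D–Option II: Option II 15–0.
Plan D vs Plan E: Plan E, 9–6.
Plan D vs Proposal Blue: Proposal Blue wins 11–4.
Option I–Option II: Option I 8–7.
Option I vs Plan E: Plan E wins 9–6.
Option I vs Proposal Blue: Option I wins 9–6.
Option II vs Plan E: Plan E, 8–7.
Option II–Proposal Blue: Option II 10–5.
Plan E–Proposal Blue: Plan E 8–7.
Only Plan E has no losses; Plan E is the Condorcet winner.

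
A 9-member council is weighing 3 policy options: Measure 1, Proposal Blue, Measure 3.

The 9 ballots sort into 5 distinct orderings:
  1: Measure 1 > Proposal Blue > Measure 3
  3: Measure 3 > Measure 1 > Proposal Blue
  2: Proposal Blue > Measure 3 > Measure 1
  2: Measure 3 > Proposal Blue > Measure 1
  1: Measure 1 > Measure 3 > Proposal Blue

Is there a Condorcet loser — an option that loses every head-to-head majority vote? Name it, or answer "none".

Pairwise majorities:
Measure 1 vs Proposal Blue: Measure 1 is ranked higher on 1+3+1 = 5 ballots, Proposal Blue on 4. Measure 1 wins 5–4.
Measure 1–Measure 3: Measure 3 7–2.
Proposal Blue vs Measure 3: Proposal Blue is ranked higher on 1+2 = 3 ballots, Measure 3 on 6. Measure 3 wins 6–3.
Proposal Blue loses to every other option — it is the Condorcet loser.

Proposal Blue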